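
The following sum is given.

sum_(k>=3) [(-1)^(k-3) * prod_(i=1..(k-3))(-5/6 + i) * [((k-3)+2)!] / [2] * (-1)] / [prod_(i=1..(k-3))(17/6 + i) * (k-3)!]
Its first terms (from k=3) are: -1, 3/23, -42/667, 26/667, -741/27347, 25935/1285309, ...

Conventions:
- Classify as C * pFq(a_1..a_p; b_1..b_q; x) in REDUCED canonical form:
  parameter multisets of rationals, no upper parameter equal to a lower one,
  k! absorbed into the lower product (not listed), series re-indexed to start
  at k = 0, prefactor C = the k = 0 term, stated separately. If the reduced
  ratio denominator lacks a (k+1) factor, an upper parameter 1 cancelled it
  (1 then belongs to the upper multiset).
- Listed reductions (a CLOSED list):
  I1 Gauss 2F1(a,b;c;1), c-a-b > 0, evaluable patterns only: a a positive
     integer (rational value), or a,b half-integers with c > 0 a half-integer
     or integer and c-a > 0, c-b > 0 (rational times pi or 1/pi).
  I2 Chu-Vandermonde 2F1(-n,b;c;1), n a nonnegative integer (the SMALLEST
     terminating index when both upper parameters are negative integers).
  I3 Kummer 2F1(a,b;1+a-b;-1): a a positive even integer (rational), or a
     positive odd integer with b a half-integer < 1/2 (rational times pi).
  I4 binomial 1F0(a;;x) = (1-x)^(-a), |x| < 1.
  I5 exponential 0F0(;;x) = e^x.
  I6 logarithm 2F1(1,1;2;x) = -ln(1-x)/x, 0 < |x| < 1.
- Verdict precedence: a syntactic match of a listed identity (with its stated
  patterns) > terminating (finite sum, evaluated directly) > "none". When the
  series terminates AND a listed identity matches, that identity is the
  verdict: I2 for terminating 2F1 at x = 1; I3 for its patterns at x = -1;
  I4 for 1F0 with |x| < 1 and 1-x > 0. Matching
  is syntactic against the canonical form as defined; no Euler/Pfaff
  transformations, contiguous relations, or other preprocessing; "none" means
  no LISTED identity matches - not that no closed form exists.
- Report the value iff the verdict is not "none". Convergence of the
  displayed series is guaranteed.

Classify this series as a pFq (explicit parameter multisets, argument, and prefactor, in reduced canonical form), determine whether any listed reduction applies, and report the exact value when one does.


x = -1 here; the reduced form reads 2F1, upper {1/6, 3}, lower {23/6}, C = -1. Verdict: none. A 2F1 with upper {1/6, 3} fits none of I1-I6 at x = -1; the sum runs forever.

Key observation: t_0 = -1 here, and the factorial ratio (prefactor -1) (k+a-1)!/(a-1)! is a rising factorial (a)_k.
Step ratio: r(k) = (-1) * (k+1/6) (k+3) / [(k+23/6) (k+1)] - rational in k. x = (-1); t_0 = -1; negate the roots.


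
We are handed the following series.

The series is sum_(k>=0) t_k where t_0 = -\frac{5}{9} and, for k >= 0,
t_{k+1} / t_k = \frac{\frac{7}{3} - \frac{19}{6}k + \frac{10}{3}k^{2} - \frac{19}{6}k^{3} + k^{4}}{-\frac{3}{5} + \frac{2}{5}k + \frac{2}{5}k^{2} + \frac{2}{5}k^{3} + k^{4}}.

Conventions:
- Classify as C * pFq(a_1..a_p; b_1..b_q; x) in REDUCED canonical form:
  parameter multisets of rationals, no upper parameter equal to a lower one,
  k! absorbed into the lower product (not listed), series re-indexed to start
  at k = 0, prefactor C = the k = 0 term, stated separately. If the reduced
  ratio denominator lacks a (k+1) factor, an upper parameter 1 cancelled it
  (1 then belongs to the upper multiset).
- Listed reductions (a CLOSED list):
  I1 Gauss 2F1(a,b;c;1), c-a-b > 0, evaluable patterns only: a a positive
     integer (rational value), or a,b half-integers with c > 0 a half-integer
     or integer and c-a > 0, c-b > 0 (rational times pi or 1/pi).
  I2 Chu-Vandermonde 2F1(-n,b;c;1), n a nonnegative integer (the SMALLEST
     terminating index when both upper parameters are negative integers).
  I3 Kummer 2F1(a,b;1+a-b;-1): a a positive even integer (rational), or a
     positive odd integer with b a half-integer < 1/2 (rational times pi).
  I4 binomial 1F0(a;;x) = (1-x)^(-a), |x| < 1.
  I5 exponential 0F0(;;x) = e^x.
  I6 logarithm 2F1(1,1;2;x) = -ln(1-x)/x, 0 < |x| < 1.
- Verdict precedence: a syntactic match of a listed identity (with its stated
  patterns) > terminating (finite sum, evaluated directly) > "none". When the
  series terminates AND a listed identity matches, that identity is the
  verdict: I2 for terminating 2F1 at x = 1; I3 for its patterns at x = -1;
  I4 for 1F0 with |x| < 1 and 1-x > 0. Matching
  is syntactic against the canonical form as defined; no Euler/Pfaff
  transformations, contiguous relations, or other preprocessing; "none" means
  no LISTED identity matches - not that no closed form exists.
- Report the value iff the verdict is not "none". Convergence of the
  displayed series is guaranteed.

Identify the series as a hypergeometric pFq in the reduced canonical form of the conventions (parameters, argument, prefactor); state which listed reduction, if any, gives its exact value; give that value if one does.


The tell: x = 1 and the ratio is unreduced: k^2 + 1 divides both sides (C = -5/9, x = 1).
Ratio: r(k) = 1 * (k-2) (k-\frac{7}{6}) / [(k-\frac{3}{5}) (k+1)] - poly over poly, x = 1 from leading terms; C = -\frac{5}{9} at k = 0.

At argument 1: a 2F1 with upper {-2, -\frac{7}{6}}, lower {-\frac{3}{5}}, scaled by C = -\frac{5}{9}. Verdict (x = 1): Vandermonde's identity (I2) applies (terminating 2F1 at x = 1 with n = 2, b = -7/6, c = -\frac{3}{5}). Value: \frac{3995}{1944}.


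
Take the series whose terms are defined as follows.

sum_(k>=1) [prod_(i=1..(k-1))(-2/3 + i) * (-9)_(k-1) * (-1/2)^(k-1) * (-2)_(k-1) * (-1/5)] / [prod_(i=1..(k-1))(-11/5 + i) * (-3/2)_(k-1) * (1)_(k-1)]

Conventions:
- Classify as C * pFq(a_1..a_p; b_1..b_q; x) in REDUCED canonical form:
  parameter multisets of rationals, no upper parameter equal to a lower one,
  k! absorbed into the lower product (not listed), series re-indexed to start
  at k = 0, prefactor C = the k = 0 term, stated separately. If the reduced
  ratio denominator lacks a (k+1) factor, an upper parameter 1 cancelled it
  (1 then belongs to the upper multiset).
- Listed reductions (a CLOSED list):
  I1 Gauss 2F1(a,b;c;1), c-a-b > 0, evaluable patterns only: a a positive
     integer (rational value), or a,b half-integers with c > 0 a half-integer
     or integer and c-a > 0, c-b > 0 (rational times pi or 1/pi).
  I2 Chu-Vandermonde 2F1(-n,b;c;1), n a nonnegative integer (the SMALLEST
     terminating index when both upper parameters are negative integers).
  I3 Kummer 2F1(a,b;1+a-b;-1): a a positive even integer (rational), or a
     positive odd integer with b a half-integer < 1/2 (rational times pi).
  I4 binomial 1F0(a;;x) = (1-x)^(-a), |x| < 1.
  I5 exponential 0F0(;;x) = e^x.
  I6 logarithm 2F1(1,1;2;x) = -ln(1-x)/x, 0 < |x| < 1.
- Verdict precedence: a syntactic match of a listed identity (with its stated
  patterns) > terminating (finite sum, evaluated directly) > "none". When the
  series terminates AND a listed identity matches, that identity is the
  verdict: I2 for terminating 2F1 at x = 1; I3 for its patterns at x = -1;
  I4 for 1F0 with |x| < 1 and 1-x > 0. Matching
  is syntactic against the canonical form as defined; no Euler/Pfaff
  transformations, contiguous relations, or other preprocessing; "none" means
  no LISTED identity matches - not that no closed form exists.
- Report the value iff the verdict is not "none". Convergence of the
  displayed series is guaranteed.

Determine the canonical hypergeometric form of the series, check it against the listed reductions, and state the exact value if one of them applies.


Key step: t_0 = -1/5 here, and (1)_k (C = -1/5) is k! itself.
Ratio: r(k) = (-1/2) * (k-9) (k-2) (k+1/3) / [(k-3/2) (k-6/5) (k+1)] - rational; roots negated = parameters, x = (-1/2), C = -1/5.

x = -1/2 here; the reduced form reads 3F2, upper {-9, -2, 1/3}, lower {-3/2, -6/5}, C = -1/5. Verdict: terminating - upper parameter -2 makes this a finite sum (last index 2), evaluated exactly. Value: -394/45.


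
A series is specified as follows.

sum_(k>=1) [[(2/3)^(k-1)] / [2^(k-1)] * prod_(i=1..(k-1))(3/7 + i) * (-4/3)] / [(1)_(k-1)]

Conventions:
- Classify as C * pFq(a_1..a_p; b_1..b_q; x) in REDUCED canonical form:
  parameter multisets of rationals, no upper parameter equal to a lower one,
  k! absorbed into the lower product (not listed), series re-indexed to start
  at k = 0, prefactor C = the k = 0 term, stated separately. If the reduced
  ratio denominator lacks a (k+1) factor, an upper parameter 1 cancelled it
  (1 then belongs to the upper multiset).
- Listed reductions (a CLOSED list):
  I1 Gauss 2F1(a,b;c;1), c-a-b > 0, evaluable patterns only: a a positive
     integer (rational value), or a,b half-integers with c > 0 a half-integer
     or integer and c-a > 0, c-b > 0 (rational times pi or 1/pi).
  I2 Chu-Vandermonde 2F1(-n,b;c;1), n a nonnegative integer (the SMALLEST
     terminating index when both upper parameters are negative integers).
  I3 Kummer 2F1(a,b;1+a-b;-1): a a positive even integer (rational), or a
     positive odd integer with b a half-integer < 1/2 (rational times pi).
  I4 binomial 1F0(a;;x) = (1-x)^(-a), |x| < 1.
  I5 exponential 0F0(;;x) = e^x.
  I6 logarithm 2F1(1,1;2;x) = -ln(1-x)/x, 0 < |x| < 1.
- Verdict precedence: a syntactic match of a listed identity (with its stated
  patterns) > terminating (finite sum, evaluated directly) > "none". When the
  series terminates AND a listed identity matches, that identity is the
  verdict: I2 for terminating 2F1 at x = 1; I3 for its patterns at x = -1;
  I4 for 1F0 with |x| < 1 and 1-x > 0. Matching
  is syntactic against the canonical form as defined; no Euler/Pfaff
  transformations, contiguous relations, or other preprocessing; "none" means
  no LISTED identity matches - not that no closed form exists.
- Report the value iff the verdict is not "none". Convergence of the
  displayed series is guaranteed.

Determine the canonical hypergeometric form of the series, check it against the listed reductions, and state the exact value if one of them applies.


With C = -4/3: the canonical form is 1F0(10/7; -; 1/3). Verdict: the binomial series (I4) fires (the 1F0 binomial series: exponent -10/7, x = 1/3). Value: (-4/3) * (2/3)^(-10/7).

First insight: from the first term -4/3: (1)_k (C = -4/3) is k! itself.
Ratio: r(k) = (1/3) * (k+10/7) / [(k+1)] ; factor over Q: parameters, x = (1/3), and C = -4/3.


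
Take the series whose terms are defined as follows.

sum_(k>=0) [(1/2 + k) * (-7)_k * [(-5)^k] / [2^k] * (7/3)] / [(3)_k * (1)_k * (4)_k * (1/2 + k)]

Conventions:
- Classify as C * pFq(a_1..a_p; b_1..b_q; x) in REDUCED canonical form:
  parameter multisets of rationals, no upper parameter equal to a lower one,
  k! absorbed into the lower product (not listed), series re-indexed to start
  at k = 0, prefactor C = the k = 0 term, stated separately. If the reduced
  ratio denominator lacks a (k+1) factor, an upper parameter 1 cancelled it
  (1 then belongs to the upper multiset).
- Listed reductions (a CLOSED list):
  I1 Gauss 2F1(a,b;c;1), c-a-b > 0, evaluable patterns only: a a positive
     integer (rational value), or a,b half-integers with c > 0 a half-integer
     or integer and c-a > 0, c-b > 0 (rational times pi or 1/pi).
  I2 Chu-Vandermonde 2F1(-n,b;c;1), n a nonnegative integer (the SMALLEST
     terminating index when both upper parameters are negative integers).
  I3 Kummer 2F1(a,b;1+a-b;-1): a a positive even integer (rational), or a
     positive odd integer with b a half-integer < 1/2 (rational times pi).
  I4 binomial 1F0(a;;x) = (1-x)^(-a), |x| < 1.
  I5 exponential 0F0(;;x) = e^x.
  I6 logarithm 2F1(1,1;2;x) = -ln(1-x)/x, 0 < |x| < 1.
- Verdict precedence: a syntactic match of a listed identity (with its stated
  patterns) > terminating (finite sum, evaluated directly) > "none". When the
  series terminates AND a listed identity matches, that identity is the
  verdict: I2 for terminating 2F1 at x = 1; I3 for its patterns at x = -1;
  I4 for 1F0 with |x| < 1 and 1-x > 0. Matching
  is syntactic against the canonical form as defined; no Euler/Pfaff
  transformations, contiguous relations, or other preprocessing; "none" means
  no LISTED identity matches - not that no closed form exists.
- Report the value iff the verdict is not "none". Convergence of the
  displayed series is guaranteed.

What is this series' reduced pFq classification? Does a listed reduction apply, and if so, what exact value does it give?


Prefactor 7/3, argument -5/2: 1F2 with upper {-7} over lower {3, 4}. Verdict: terminating (-7 upstairs). 8 nonzero terms in all; added directly. Value: 346747638253/48157949952.

Key observation: t_0 being 7/3, (1)_k (C = 7/3) is k! itself.
Consecutive-term ratio: r(k) = (-5/2) * (k-7) / [(k+3) (k+4) (k+1)] - rational in k, leading ratio (-5/2); with t_0 = 7/3, classification follows.


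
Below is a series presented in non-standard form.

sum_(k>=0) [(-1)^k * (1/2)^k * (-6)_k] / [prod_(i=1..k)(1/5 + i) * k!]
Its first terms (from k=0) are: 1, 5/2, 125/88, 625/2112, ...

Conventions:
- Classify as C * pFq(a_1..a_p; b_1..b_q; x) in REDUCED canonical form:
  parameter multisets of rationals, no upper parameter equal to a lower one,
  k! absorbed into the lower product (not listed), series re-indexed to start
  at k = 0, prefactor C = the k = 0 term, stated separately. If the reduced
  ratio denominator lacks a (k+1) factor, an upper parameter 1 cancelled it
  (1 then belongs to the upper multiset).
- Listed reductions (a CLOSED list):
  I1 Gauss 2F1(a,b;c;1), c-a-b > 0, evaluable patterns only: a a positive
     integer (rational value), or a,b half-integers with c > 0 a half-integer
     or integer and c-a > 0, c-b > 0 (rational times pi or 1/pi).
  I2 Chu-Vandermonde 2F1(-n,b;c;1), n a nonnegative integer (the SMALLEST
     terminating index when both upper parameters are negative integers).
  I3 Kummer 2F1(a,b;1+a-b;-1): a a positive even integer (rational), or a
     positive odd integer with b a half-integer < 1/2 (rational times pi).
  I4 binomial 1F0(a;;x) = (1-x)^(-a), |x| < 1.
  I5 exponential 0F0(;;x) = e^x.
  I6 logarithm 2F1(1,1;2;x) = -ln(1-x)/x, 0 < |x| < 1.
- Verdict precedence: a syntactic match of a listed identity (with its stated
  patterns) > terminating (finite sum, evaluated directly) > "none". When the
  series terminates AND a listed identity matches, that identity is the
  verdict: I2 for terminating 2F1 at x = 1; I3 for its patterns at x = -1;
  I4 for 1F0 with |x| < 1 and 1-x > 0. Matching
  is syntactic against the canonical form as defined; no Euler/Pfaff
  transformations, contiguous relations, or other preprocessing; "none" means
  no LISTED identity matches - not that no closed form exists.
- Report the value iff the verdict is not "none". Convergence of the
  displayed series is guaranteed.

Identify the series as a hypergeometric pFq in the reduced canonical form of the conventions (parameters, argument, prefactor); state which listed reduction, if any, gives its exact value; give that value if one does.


x = -1/2 here; the reduced form reads 1F1, upper {-6}, lower {6/5}, C = 1. Verdict: terminating - upper -6 stops the sum at k = 6; the 7 terms are added exactly. Exact value: 461427913/87994368.

Structural cue: t_0 being 1, the lower running product (C = 1) is a rising factorial.
Step ratio: r(k) = (-1/2) * (k-6) / [(k+6/5) (k+1)] - rational in k. x = (-1/2); t_0 = 1; negate the roots.


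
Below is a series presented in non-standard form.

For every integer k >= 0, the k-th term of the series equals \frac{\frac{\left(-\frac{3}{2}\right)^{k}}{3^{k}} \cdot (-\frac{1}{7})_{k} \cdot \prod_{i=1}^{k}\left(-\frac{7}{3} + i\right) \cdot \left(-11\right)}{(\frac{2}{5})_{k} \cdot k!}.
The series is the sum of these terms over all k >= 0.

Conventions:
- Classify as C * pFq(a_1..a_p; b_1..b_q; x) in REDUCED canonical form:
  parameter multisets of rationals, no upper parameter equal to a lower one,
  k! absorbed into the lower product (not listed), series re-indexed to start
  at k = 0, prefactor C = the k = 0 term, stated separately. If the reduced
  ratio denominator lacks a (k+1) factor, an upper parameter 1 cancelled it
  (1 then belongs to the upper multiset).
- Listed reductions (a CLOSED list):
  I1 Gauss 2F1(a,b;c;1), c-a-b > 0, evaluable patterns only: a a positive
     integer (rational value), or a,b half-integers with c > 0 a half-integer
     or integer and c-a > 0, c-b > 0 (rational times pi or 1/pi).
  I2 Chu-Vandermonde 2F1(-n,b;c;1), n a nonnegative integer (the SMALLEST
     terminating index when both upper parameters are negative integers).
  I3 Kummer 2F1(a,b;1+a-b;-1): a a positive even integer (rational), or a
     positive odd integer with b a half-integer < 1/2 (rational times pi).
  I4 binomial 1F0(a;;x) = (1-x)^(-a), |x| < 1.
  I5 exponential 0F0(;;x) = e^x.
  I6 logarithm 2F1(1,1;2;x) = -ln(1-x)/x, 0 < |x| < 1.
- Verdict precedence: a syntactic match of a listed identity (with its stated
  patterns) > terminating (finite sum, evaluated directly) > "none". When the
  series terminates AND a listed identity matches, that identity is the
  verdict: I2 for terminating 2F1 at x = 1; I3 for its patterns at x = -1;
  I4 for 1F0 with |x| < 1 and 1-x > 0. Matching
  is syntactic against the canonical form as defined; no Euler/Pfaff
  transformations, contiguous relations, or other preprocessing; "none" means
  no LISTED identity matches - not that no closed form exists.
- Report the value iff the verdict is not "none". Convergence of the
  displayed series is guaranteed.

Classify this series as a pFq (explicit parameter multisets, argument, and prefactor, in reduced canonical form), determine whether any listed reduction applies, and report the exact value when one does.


With C = -11: the canonical form is 2F1(-\frac{4}{3}, -\frac{1}{7}; \frac{2}{5}; -\frac{1}{2}). Verdict: none. A 2F1 with upper {-\frac{4}{3}, -\frac{1}{7}} fits none of I1-I6 at x = -\frac{1}{2}; the sum runs forever.

Key step: x = -\frac{1}{2} and the two k-th powers (prefactor -11) combine into one argument.
Ratio: r(k) = -\frac{1}{2} * (k-\frac{4}{3}) (k-\frac{1}{7}) / [(k+\frac{2}{5}) (k+1)] - rational in k, leading ratio -\frac{1}{2}; with t_0 = -11, classification follows.


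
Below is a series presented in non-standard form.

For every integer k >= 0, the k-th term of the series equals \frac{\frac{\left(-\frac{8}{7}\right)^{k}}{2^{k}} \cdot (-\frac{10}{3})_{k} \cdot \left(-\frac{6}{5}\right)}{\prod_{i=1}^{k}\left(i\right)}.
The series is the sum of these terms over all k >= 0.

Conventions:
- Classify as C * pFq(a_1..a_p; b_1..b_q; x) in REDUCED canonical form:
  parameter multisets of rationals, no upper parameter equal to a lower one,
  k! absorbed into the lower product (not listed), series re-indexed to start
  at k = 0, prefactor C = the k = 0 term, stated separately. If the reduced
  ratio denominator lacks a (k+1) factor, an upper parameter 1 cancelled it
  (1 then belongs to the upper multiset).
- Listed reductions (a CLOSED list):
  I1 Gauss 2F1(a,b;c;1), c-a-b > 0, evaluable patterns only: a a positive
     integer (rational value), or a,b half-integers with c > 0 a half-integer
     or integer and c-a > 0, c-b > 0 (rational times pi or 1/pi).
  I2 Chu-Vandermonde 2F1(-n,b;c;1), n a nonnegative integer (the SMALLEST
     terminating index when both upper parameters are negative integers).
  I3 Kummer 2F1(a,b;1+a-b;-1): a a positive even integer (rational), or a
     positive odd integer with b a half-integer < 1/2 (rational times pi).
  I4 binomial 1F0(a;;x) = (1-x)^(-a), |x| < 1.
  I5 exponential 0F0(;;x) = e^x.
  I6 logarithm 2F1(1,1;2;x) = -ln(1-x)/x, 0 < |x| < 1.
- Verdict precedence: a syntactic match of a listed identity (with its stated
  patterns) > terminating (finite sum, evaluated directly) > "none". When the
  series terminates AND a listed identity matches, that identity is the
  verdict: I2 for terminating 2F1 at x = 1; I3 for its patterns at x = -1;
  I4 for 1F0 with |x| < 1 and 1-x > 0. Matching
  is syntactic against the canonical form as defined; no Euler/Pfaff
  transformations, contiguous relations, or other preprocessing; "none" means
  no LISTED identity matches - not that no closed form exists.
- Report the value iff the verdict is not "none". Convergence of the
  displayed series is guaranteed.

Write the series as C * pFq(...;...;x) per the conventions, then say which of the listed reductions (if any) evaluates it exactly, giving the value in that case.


The series (x = -\frac{4}{7}) is 1F0: upper {-\frac{10}{3}}, lower {-}, prefactor -\frac{6}{5}. Verdict: the binomial series (I4) applies (the 1F0 binomial series: exponent 10/3, x = -\frac{4}{7}). Value: \left(-\frac{6}{5}\right) \cdot \left(\frac{11}{7}\right)^{\frac{10}{3}}.

First insight: from the first term -\frac{6}{5}: the product of the first k integers (C = -6/5, x = -4/7) is k!.
Ratio: r(k) = -\frac{4}{7} * (k-\frac{10}{3}) / [(k+1)] ; factor over Q: parameters, x = -\frac{4}{7}, and C = -\frac{6}{5}.


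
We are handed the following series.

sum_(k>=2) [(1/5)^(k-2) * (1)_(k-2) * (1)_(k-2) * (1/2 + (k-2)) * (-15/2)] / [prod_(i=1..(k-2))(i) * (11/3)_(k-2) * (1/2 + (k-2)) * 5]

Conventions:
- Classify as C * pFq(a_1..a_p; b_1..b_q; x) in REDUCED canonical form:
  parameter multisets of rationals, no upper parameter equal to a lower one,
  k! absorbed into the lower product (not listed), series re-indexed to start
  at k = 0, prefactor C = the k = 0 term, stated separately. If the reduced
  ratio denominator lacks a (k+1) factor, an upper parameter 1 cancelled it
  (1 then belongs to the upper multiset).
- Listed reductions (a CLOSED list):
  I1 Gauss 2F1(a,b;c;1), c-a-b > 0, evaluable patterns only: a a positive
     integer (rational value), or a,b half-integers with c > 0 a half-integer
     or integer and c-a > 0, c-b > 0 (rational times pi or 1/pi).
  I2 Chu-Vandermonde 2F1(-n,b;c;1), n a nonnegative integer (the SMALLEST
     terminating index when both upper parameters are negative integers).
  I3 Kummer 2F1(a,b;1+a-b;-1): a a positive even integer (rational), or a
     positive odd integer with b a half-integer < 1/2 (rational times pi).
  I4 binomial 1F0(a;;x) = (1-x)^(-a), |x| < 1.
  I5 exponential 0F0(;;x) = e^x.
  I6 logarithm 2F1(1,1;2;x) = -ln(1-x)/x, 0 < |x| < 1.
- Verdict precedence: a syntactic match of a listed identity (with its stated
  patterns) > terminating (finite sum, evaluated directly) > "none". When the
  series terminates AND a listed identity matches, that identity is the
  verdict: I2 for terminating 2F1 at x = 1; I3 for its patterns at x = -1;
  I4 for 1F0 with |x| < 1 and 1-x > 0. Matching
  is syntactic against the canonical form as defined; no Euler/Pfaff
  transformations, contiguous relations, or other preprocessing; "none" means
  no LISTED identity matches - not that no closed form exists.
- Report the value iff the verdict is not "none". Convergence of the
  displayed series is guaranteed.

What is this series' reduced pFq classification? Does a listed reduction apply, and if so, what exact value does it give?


Prefactor -3/2, argument 1/5: 2F1 with upper {1, 1} over lower {11/3}. Verdict: none. No listed pattern accepts 2F1(1, 1; 11/3; 1/5).

First insight: with t_0 = -3/2, striking the common factor k + 1/2 reduces the term (C = -3/2, x = 1/5).
Term ratio: r(k) = (1/5) * (k+1) (k+1) / [(k+11/3) (k+1)] - rational; roots negated = parameters, x = (1/5), C = -3/2.


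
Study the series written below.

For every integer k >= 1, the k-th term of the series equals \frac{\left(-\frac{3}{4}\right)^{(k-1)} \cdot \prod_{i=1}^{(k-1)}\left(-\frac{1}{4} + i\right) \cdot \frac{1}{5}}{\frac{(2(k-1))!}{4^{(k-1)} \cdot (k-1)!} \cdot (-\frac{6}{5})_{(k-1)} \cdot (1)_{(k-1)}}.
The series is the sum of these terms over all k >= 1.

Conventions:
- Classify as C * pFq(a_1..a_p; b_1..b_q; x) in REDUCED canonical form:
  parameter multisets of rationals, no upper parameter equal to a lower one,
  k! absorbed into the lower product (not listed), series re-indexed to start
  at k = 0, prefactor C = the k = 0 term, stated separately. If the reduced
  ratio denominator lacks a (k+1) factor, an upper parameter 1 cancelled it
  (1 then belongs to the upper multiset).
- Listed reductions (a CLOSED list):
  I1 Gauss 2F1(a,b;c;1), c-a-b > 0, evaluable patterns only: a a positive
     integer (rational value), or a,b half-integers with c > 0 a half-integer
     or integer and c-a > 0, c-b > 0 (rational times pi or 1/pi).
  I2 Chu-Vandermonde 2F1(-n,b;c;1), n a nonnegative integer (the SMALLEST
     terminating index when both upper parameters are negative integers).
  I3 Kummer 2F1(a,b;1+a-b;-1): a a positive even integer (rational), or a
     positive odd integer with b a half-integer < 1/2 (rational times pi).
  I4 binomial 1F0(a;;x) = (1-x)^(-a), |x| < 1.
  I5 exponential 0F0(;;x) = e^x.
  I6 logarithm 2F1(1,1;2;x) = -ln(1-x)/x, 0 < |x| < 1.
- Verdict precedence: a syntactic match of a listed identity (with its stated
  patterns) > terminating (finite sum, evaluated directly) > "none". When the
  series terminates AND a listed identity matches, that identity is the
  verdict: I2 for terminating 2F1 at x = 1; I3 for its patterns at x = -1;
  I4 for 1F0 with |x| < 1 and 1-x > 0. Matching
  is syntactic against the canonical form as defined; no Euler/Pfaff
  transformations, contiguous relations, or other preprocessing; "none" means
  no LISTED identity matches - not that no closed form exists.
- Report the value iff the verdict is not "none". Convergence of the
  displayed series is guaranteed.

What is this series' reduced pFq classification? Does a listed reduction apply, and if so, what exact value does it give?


This is \frac{1}{5} * 1F2(\frac{3}{4}; -\frac{6}{5}, \frac{1}{2}; -\frac{3}{4}) in reduced canonical form. Verdict: none - this 1F2 at x = -\frac{3}{4} matches no listed pattern, and upper {\frac{3}{4}} holds no stopper.

Key step: t_0 being \frac{1}{5}, (1)_k (C = 1/5, x = -3/4) is k! itself.
Adjacent-term ratio: r(k) = -\frac{3}{4} * (k+\frac{3}{4}) / [(k-\frac{6}{5}) (k+\frac{1}{2}) (k+1)] - poly over poly, x = -\frac{3}{4} from leading terms; C = \frac{1}{5} at k = 0.


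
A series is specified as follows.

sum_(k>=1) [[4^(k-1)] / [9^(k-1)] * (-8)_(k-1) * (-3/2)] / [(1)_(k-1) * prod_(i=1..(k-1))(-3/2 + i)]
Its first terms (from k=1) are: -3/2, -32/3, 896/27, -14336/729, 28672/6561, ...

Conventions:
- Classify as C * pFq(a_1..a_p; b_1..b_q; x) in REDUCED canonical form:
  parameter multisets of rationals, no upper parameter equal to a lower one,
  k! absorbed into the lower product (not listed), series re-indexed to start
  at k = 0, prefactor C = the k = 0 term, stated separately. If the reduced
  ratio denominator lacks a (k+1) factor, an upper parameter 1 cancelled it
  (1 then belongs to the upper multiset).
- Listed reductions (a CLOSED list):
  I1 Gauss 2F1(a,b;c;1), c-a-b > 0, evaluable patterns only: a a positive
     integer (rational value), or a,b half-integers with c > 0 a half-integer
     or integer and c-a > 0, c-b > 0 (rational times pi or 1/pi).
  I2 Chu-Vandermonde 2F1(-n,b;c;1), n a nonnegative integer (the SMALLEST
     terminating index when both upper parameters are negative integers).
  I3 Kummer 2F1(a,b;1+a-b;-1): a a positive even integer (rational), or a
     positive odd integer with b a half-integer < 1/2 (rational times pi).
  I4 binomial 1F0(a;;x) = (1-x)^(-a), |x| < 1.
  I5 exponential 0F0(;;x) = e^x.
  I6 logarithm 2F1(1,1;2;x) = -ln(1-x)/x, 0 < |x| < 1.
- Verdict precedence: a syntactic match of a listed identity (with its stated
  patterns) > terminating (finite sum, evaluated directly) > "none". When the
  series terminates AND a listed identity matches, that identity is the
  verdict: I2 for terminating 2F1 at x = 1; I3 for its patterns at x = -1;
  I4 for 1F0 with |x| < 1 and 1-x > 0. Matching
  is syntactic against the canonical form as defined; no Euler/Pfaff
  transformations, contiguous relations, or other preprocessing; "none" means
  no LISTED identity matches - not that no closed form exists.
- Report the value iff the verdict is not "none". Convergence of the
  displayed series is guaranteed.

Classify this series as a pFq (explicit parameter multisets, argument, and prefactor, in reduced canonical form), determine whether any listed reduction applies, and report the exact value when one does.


At argument 4/9: a 1F1 with upper {-8}, lower {-1/2}, scaled by C = -3/2. Verdict: terminating. With -8 upstairs the series is a 9-term polynomial sum; evaluated term by term. Its exact value is 20556794662561/3878079094890.

Key step: with t_0 = -3/2, the two geometric factors (C = -3/2) combine into one argument.
Consecutive-term ratio: r(k) = (4/9) * (k-8) / [(k-1/2) (k+1)] - rational; roots negated = parameters, x = (4/9), C = -3/2.


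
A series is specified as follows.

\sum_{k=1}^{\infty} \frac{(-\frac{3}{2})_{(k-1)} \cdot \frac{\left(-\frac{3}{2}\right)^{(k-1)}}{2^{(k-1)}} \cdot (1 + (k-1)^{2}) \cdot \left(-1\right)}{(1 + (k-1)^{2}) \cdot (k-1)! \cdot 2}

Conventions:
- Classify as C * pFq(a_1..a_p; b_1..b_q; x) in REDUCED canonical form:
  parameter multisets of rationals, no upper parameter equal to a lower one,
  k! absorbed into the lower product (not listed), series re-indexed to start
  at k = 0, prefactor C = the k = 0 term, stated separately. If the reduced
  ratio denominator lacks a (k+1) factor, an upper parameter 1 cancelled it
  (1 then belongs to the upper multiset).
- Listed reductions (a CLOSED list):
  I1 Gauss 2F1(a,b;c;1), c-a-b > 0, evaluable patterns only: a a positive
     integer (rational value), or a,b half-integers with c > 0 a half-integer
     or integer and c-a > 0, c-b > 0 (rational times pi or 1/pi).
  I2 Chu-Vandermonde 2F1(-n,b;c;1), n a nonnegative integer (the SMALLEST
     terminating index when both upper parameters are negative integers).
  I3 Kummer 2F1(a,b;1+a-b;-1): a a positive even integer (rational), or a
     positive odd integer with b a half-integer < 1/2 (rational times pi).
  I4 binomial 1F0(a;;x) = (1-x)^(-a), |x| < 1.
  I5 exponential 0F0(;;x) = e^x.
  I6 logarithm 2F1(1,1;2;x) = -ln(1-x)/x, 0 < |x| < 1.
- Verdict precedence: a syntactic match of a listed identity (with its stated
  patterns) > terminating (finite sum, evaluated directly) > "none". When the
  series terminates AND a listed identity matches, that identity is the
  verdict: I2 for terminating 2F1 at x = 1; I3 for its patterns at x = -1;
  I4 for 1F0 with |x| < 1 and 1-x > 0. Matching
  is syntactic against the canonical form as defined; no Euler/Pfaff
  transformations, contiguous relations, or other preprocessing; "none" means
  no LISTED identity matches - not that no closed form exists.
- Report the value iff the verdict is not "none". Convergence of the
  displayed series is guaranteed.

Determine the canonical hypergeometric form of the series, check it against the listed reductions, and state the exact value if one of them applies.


Prefactor -\frac{1}{2}, argument -\frac{3}{4}: 1F0 with upper {-\frac{3}{2}} over lower {-}. Verdict: this is the I4 binomial reduction (the 1F0 binomial series: exponent 3/2, x = -\frac{3}{4}). Sum: \left(-\frac{1}{2}\right) \cdot \left(\frac{7}{4}\right)^{\frac{3}{2}}.

The tell: with t_0 = -\frac{1}{2}, k^2 + 1 divides numerator and denominator alike; C = -1/2, x = -3/4 after cancelling.
Adjacent-term ratio: r(k) = -\frac{3}{4} * (k-\frac{3}{2}) / [(k+1)] ; factor over Q: parameters, x = -\frac{3}{4}, and C = -\frac{1}{2}.


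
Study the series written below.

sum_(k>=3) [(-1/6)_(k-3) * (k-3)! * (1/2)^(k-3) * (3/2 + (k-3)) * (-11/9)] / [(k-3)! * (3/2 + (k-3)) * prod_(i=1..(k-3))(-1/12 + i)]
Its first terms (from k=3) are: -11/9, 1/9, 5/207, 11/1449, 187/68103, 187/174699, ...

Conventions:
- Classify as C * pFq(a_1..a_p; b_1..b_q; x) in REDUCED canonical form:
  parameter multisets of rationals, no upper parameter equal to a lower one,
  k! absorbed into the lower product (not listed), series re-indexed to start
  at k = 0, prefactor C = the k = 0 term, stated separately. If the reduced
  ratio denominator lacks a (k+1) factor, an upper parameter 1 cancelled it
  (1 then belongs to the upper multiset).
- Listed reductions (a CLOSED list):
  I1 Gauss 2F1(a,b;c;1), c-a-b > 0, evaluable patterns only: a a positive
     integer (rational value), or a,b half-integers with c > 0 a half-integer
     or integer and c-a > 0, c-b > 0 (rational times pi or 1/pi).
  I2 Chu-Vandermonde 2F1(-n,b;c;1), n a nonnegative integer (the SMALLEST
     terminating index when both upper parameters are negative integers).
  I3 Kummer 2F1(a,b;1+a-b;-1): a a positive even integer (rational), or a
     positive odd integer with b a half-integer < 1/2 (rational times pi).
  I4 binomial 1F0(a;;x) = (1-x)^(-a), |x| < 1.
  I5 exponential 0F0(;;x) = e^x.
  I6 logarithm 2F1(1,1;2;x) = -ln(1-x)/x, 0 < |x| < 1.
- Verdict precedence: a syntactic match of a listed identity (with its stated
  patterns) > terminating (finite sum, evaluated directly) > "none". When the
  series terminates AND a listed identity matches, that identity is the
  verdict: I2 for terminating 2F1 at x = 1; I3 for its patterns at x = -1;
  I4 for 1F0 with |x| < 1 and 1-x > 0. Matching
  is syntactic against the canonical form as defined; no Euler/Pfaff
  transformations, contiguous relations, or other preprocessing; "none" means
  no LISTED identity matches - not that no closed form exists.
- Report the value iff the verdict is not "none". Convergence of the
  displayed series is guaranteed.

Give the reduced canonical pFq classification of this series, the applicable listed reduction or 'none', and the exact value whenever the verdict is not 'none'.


With C = -11/9: the canonical form is 2F1(-1/6, 1; 11/12; 1/2). Verdict: no listed reduction: x = 1/2 and upper {-1/6, 1} fail every I1-I6 pattern.

Key observation: x = (1/2) and the factorial ratio (prefactor -11/9) (k+a-1)!/(a-1)! is a rising factorial (a)_k.
Term ratio: r(k) = (1/2) * (k-1/6) (k+1) / [(k+11/12) (k+1)] - rational in k, leading ratio (1/2); with t_0 = -11/9, classification follows.


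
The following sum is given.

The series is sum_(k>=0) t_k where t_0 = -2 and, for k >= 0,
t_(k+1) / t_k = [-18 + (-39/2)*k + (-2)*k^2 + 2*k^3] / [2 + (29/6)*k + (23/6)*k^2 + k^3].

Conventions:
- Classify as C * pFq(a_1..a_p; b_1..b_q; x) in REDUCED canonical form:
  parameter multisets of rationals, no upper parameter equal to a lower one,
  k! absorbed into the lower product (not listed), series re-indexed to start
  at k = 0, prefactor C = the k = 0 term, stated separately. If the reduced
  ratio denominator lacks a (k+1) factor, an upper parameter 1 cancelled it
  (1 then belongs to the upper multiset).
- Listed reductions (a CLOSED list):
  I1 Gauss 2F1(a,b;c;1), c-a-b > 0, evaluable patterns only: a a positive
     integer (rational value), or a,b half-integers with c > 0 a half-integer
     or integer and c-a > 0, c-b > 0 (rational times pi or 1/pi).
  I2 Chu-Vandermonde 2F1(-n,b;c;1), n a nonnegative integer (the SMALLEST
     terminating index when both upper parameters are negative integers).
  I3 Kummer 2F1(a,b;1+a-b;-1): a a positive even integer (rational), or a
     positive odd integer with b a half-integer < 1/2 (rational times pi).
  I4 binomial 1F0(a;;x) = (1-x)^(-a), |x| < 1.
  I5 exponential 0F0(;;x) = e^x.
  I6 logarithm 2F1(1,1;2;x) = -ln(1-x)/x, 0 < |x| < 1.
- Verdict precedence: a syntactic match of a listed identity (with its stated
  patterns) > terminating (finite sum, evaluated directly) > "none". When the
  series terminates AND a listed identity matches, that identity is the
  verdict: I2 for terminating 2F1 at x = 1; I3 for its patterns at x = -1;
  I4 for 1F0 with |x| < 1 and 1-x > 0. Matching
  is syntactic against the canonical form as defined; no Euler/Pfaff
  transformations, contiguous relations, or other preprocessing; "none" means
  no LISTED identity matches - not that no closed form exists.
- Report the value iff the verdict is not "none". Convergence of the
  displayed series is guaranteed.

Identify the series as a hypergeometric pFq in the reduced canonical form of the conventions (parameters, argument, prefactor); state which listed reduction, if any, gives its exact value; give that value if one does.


Classification (C = -2): 2F1 with upper {-4, 3/2}, lower {4/3}, argument x = 2. Verdict: terminating at k = 4: the factor (-4)_k kills every later term; summing the 5 survivors is exact. Sum: -1061/364.

Structural cue: t_0 being -2, the ratio is unreduced: k + 3/2 divides both sides (C = -2, x = 2).
Adjacent-term ratio: r(k) = 2 * (k-4) (k+3/2) / [(k+4/3) (k+1)] - poly over poly, x = 2 from leading terms; C = -2 at k = 0.


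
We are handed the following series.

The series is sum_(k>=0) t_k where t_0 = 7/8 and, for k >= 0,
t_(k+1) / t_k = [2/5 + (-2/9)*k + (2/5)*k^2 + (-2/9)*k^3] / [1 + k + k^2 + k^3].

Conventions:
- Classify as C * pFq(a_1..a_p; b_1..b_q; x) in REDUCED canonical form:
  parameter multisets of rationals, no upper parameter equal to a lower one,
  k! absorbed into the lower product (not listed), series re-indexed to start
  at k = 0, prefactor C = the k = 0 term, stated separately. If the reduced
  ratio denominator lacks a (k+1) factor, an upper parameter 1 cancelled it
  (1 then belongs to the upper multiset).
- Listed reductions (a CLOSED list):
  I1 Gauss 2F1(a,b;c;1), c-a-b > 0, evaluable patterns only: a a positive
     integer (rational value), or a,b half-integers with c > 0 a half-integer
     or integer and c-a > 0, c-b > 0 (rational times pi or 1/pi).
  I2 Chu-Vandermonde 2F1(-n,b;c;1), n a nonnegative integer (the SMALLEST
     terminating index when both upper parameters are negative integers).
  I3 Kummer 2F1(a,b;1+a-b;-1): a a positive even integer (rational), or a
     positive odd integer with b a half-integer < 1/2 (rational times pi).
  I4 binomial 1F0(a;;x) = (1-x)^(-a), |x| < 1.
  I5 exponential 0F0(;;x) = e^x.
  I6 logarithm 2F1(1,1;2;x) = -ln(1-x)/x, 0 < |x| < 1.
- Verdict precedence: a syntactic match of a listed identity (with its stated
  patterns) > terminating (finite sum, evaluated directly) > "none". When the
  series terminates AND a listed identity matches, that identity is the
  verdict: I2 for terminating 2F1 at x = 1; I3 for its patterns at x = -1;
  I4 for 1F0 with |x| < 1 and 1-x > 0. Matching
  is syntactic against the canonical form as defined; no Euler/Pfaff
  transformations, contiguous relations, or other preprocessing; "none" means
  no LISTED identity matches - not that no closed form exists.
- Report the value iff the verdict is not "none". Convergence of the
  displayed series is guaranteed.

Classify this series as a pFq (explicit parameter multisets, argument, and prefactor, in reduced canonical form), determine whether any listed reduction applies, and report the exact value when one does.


With C = 7/8: the canonical form is 1F0(-9/5; -; -2/9). Verdict (x = -2/9): binomial (I4) applies (the 1F0 binomial series: exponent 9/5, x = -2/9). Hence: (7/8) * (11/9)^(9/5).

First insight: t_0 being 7/8, factor the ratio over Q (prefactor 7/8): negated roots = parameters.
Term ratio: r(k) = (-2/9) * (k-9/5) / [(k+1)] ; factor over Q: parameters, x = (-2/9), and C = 7/8.


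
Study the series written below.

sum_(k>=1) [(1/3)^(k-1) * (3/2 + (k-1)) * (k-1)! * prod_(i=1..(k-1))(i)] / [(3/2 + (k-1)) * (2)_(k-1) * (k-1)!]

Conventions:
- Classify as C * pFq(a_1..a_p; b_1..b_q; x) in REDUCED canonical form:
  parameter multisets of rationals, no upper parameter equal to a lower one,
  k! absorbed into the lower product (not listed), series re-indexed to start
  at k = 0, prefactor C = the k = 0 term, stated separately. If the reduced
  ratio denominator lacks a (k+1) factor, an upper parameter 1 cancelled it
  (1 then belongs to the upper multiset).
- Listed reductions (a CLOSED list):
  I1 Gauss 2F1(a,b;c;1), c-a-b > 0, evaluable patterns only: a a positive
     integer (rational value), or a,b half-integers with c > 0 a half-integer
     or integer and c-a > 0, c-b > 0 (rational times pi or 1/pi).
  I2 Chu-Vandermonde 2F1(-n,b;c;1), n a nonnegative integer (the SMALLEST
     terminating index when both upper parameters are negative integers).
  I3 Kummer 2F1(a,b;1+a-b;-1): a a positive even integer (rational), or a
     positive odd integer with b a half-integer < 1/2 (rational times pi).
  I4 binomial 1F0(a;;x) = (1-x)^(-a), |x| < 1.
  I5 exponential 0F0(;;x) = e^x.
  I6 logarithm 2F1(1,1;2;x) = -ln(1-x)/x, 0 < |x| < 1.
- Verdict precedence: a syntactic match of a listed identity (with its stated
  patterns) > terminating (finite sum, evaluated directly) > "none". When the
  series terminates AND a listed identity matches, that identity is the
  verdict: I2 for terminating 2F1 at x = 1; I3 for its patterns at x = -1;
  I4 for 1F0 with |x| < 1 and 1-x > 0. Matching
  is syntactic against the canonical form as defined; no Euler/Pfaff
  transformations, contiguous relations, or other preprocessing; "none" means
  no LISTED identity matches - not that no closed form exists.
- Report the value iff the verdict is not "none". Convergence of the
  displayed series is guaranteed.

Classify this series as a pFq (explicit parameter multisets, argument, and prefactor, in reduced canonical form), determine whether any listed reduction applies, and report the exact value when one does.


Reduced: x = 1/3, 2F1, upper = {1, 1}, lower = {2}, C = 1. Verdict: logarithm (I6) fires (the logarithm: parameters (1,1;2), x = 1/3). Sum: (-3) * ln(2/3).

Key step: with t_0 = 1, k + 3/2 divides numerator and denominator alike; C = 1 after cancelling.
Consecutive-term ratio: r(k) = (1/3) * (k+1) (k+1) / [(k+2) (k+1)] - rational in k, leading ratio (1/3); with t_0 = 1, classification follows.
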